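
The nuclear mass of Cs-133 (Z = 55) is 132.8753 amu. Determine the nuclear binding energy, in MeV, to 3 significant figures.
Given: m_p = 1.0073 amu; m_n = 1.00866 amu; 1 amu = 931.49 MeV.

With 55 protons and 78 neutrons (A = 133):
Σm = 55·m_p + 78·m_n = 55.4015 + 78.67548 = 134.07698 amu
Mass defect Δm = 134.07698 − 132.8753 = 1.20168 amu
E_B = 1.20168 × 931.49 = 1119.35 MeV

1120 MeV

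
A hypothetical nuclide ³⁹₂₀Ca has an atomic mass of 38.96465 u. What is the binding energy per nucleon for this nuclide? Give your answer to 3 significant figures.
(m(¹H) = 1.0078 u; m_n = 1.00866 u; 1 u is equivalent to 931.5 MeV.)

8.50 MeV/nucleon

Total constituent mass: 20 × 1.0078 + 19 × 1.00866 = 39.32054 u
The mass defect is 39.32054 − 38.96465 = 0.35589 u.
Converting to energy: 0.35589 u × 931.5 MeV/u = 331.512 MeV
Dividing by A = 39 gives 8.500 MeV per nucleon.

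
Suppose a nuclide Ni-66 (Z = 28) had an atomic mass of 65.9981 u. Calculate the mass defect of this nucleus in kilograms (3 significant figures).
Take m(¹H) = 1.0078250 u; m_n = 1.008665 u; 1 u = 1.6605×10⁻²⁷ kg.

9.14e-28 kg

Mass of separated nucleons = 28(1.0078250) + 38(1.008665) = 28.2191000 + 38.329270 = 66.5483700 u
The mass defect is 66.5483700 − 65.9981 = 0.5502700 u.
In SI units: 0.5502700 u × 1.6605×10⁻²⁷ kg/u = 9.1372e-28 kg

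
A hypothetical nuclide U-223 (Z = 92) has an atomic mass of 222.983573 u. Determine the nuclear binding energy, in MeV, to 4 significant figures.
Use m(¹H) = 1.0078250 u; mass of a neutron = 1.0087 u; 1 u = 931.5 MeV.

1748 MeV

Σm = 92·m(¹H) + 131·m_n = 92.7199000 + 132.1397 = 224.8596000 u
Δm = 224.8596000 − 222.983573 = 1.8760270 u
Binding energy = Δm·c² = 1.8760270 × 931.5 MeV/u = 1747.52 MeV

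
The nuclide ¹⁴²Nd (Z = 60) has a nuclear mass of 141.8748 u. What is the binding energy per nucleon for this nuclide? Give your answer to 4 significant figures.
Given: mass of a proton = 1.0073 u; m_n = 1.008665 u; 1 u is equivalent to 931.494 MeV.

8.355 MeV/nucleon

The nucleus contains 60 protons and 142 − 60 = 82 neutrons.
Σm = 60·m_p + 82·m_n = 60.4380 + 82.710530 = 143.148530 u
Δm = 143.148530 − 141.8748 = 1.273730 u
Converting to energy: 1.273730 u × 931.494 MeV/u = 1186.47 MeV
BE/A = 1186.47 MeV / 142 = 8.355 MeV/nucleon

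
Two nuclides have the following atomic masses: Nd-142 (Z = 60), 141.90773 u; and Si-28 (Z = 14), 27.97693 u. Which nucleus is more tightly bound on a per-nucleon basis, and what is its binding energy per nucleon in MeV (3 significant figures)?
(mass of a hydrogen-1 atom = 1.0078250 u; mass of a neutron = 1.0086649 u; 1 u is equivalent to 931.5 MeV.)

Si-28; 8.45 MeV/nucleon

Nd-142: Σm = 60(1.0078250) + 82(1.0086649) = 143.1800218 u; Δm = 1.2722918 u; E_B = 1185.1 MeV; E_B/A = 8.346 MeV
Si-28: Σm = 14(1.0078250) + 14(1.0086649) = 28.2308586 u; Δm = 0.2539286 u; E_B = 236.53 MeV; E_B/A = 8.448 MeV
Si-28 has the higher binding energy per nucleon, so it is the more tightly bound nucleus.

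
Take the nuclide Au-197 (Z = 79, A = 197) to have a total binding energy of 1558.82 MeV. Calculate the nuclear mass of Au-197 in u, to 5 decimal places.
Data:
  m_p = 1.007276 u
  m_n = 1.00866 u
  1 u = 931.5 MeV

196.92323 u

Mass defect = 1558.82 MeV / (931.5 MeV/u) = 1.6734514 u
Constituent mass = 79(1.007276) + 118(1.00866) = 198.596684 u
Nuclear mass = 198.596684 − 1.6734514 = 196.9232326 u ≈ 196.92323 u (to 5 decimal places)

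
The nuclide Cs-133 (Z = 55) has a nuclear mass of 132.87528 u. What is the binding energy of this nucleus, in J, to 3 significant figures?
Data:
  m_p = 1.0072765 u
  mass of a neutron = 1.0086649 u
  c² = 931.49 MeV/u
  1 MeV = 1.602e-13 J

1.79e-10 J

Σm = 55·m_p + 78·m_n = 55.4002075 + 78.6758622 = 134.0760697 u
Δm = 134.0760697 − 132.87528 = 1.2007897 u
E_B = 1.2007897 × 931.49 = 1118.52 MeV
In joules: 1118.52 MeV × 1.602e-13 J/MeV = 1.7919e-10 J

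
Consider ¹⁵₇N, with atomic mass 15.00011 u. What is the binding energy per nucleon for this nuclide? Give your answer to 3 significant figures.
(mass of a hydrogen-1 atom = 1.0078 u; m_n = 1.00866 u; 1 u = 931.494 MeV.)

The nucleus contains 7 protons and 15 − 7 = 8 neutrons.
Mass of separated nucleons = 7(1.0078) + 8(1.00866) = 7.0546 + 8.06928 = 15.12388 u
Δm = 15.12388 − 15.00011 = 0.12377 u
E_B = 0.12377 × 931.494 = 115.291 MeV
Per nucleon: 115.291 / 15 = 7.686 MeV

7.69 MeV/nucleon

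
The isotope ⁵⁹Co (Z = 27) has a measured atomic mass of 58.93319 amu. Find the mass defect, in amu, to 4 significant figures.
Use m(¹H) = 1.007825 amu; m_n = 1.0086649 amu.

Total constituent mass: 27 × 1.007825 + 32 × 1.0086649 = 59.4885518 amu
Mass defect Δm = 59.4885518 − 58.93319 = 0.5553618 amu

0.5554 amu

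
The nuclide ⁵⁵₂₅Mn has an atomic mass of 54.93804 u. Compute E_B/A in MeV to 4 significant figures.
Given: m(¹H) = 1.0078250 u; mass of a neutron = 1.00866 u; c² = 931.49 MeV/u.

8.763 MeV/nucleon

Mass of separated nucleons = 25(1.0078250) + 30(1.00866) = 25.1956250 + 30.25980 = 55.4554250 u
The mass defect is 55.4554250 − 54.93804 = 0.5173850 u.
Converting to energy: 0.5173850 u × 931.49 MeV/u = 481.939 MeV
Per nucleon: 481.939 / 55 = 8.763 MeV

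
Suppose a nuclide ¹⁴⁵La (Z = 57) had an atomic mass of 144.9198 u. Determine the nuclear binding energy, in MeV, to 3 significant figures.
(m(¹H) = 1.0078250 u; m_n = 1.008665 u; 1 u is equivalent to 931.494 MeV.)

1200 MeV

The nucleus contains 57 protons and 145 − 57 = 88 neutrons.
Σm = 57·m(¹H) + 88·m_n = 57.4460250 + 88.762520 = 146.2085450 u
The mass defect is 146.2085450 − 144.9198 = 1.2887450 u.
E_B = 1.2887450 × 931.494 = 1200.46 MeV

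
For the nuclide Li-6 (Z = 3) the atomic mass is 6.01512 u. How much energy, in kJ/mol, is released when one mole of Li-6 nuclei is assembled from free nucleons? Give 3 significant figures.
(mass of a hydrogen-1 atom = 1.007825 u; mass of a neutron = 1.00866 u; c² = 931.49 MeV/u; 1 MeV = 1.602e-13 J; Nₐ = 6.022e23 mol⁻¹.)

3.09e+09 kJ/mol

With 3 protons and 3 neutrons (A = 6):
Mass of separated nucleons = 3(1.007825) + 3(1.00866) = 3.023475 + 3.02598 = 6.049455 u
The mass defect is 6.049455 − 6.01512 = 0.034335 u.
E_B = 0.034335 × 931.49 = 31.9827 MeV
Per nucleus in joules: 31.9827 MeV × 1.602e-13 J/MeV = 5.1236e-12 J
Per mole: 5.1236e-12 J × 6.022e23 mol⁻¹ = 3.0854e+12 J/mol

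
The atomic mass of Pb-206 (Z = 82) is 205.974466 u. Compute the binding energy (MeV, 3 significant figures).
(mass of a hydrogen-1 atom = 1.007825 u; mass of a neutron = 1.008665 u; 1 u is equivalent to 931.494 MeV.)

1620 MeV

Z = 82, so N = A − Z = 206 − 82 = 124.
Total constituent mass: 82 × 1.007825 + 124 × 1.008665 = 207.716110 u
Mass defect Δm = 207.716110 − 205.974466 = 1.741644 u
Converting to energy: 1.741644 u × 931.494 MeV/u = 1622.33 MeV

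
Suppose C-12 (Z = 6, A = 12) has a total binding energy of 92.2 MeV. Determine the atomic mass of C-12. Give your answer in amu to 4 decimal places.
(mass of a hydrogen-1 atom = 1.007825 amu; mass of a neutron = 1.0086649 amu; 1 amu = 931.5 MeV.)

Mass defect = 92.2 MeV / (931.5 MeV/amu) = 0.098980 amu
Constituent mass = 6(1.007825) + 6(1.0086649) = 12.0989394 amu
Atomic mass = 12.0989394 − 0.098980 = 11.9999594 amu ≈ 12.0000 amu (to 4 decimal places)

12.0000 amu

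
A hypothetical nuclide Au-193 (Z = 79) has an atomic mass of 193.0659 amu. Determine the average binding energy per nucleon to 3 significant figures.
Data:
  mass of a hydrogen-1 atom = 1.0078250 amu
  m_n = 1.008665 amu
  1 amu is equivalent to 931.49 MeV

7.43 MeV/nucleon

Total constituent mass: 79 × 1.0078250 + 114 × 1.008665 = 194.6059850 amu
Mass defect Δm = 194.6059850 − 193.0659 = 1.5400850 amu
Binding energy = Δm·c² = 1.5400850 × 931.49 MeV/amu = 1434.57 MeV
BE/A = 1434.57 MeV / 193 = 7.433 MeV/nucleon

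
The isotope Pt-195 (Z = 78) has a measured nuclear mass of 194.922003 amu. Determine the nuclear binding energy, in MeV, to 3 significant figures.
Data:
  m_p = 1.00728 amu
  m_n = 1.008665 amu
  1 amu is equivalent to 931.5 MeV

1550 MeV

Total constituent mass: 78 × 1.00728 + 117 × 1.008665 = 196.581645 amu
The mass defect is 196.581645 − 194.922003 = 1.659642 amu.
Converting to energy: 1.659642 amu × 931.5 MeV/amu = 1545.96 MeV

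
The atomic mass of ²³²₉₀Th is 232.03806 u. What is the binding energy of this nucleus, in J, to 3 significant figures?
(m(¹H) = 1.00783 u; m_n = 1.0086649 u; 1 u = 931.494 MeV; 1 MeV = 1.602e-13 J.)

2.83e-10 J

Total constituent mass: 90 × 1.00783 + 142 × 1.0086649 = 233.9351158 u
Δm = 233.9351158 − 232.03806 = 1.8970558 u
Converting to energy: 1.8970558 u × 931.494 MeV/u = 1767.10 MeV
In joules: 1767.10 MeV × 1.602e-13 J/MeV = 2.8309e-10 J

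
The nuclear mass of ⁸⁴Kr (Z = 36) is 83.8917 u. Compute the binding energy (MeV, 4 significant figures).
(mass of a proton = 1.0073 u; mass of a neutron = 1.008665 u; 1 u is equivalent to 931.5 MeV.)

The nucleus contains 36 protons and 84 − 36 = 48 neutrons.
Total constituent mass: 36 × 1.0073 + 48 × 1.008665 = 84.678720 u
Mass defect Δm = 84.678720 − 83.8917 = 0.787020 u
Binding energy = Δm·c² = 0.787020 × 931.5 MeV/u = 733.109 MeV

733.1 MeV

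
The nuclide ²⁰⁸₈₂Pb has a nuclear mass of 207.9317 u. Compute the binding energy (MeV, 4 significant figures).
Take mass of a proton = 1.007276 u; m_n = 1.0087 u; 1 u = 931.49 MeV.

Total constituent mass: 82 × 1.007276 + 126 × 1.0087 = 209.692832 u
Δm = 209.692832 − 207.9317 = 1.761132 u
Converting to energy: 1.761132 u × 931.49 MeV/u = 1640.48 MeV

1640 MeV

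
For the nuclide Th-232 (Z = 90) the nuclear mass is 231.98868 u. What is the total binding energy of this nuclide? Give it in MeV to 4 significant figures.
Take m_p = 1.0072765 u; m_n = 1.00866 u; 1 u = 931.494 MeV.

Z = 90, so N = A − Z = 232 − 90 = 142.
Σm = 90·m_p + 142·m_n = 90.6548850 + 143.22972 = 233.8846050 u
Δm = 233.8846050 − 231.98868 = 1.8959250 u
E_B = 1.8959250 × 931.494 = 1766.04 MeV

1766 MeV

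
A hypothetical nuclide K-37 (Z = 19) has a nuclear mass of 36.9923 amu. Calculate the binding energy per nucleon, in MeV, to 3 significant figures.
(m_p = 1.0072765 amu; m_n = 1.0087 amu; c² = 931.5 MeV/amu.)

Mass of separated nucleons = 19(1.0072765) + 18(1.0087) = 19.1382535 + 18.1566 = 37.2948535 amu
Mass defect Δm = 37.2948535 − 36.9923 = 0.3025535 amu
Binding energy = Δm·c² = 0.3025535 × 931.5 MeV/amu = 281.829 MeV
Per nucleon: 281.829 / 37 = 7.617 MeV

7.62 MeV/nucleon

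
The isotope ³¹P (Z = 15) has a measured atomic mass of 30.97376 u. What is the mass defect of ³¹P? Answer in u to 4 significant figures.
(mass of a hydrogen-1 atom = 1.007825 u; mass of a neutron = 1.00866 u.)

Mass of separated nucleons = 15(1.007825) + 16(1.00866) = 15.117375 + 16.13856 = 31.255935 u
Mass defect Δm = 31.255935 − 30.97376 = 0.282175 u

0.2822 u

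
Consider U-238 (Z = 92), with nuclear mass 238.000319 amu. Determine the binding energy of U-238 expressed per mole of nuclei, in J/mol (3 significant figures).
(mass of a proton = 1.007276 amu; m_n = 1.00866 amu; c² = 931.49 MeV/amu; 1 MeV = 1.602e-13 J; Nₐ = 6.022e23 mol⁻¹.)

1.74e+14 J/mol

The nucleus contains 92 protons and 238 − 92 = 146 neutrons.
Mass of separated nucleons = 92(1.007276) + 146(1.00866) = 92.669392 + 147.26436 = 239.933752 amu
Δm = 239.933752 − 238.000319 = 1.933433 amu
Converting to energy: 1.933433 amu × 931.49 MeV/amu = 1800.97 MeV
Per nucleus in joules: 1800.97 MeV × 1.602e-13 J/MeV = 2.8852e-10 J
Per mole: 2.8852e-10 J × 6.022e23 mol⁻¹ = 1.7375e+14 J/mol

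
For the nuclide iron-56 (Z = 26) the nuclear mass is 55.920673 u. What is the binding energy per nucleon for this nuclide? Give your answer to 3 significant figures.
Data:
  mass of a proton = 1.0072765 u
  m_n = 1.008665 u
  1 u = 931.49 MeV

8.79 MeV/nucleon

Mass of separated nucleons = 26(1.0072765) + 30(1.008665) = 26.1891890 + 30.259950 = 56.4491390 u
Mass defect Δm = 56.4491390 − 55.920673 = 0.5284660 u
Binding energy = Δm·c² = 0.5284660 × 931.49 MeV/u = 492.261 MeV
Per nucleon: 492.261 / 56 = 8.790 MeV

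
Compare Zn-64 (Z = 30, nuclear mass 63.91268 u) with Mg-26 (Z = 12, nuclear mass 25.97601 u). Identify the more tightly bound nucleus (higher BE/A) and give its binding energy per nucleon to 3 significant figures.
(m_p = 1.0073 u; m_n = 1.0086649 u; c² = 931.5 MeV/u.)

Zn-64; 8.75 MeV/nucleon

Zn-64: Σm = 30(1.0073) + 34(1.0086649) = 64.5136066 u; Δm = 0.6009266 u; E_B = 559.76 MeV; E_B/A = 8.746 MeV
Mg-26: Σm = 12(1.0073) + 14(1.0086649) = 26.2089086 u; Δm = 0.2328986 u; E_B = 216.95 MeV; E_B/A = 8.344 MeV
Zn-64 has the higher binding energy per nucleon, so it is the more tightly bound nucleus.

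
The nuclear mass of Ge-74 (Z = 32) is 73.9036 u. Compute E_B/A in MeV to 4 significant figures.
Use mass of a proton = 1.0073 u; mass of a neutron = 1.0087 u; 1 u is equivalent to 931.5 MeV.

8.754 MeV/nucleon

Total constituent mass: 32 × 1.0073 + 42 × 1.0087 = 74.5990 u
The mass defect is 74.5990 − 73.9036 = 0.6954 u.
E_B = 0.6954 × 931.5 = 647.765 MeV
Per nucleon: 647.765 / 74 = 8.754 MeV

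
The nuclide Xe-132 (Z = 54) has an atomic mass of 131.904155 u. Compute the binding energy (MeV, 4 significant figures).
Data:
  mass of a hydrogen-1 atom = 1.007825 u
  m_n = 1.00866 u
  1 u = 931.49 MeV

The nucleus contains 54 protons and 132 − 54 = 78 neutrons.
Mass of separated nucleons = 54(1.007825) + 78(1.00866) = 54.422550 + 78.67548 = 133.098030 u
Δm = 133.098030 − 131.904155 = 1.193875 u
Binding energy = Δm·c² = 1.193875 × 931.49 MeV/u = 1112.08 MeV

1112 MeV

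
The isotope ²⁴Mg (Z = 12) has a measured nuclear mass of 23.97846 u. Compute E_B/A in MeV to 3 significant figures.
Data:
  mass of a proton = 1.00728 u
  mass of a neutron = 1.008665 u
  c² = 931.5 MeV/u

With 12 protons and 12 neutrons (A = 24):
Mass of separated nucleons = 12(1.00728) + 12(1.008665) = 12.08736 + 12.103980 = 24.191340 u
Mass defect Δm = 24.191340 − 23.97846 = 0.212880 u
Binding energy = Δm·c² = 0.212880 × 931.5 MeV/u = 198.298 MeV
Dividing by A = 24 gives 8.262 MeV per nucleon.

8.26 MeV/nucleon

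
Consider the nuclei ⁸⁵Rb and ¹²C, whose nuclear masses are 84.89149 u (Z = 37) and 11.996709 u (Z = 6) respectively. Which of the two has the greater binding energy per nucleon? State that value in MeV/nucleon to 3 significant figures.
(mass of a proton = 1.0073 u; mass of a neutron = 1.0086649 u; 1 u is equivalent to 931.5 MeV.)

⁸⁵Rb: Σm = 37(1.0073) + 48(1.0086649) = 85.6860152 u; Δm = 0.7945252 u; E_B = 740.10 MeV; E_B/A = 8.707 MeV
¹²C: Σm = 6(1.0073) + 6(1.0086649) = 12.0957894 u; Δm = 0.0990804 u; E_B = 92.293 MeV; E_B/A = 7.691 MeV
⁸⁵Rb has the higher binding energy per nucleon, so it is the more tightly bound nucleus.

⁸⁵Rb; 8.71 MeV/nucleon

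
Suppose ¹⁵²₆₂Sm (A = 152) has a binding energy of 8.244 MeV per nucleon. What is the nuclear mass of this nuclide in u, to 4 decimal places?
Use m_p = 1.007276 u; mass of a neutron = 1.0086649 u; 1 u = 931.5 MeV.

151.8857 u

Total binding energy = 152 × 8.244 = 1253.088 MeV
Mass defect = 1253.088 MeV / (931.5 MeV/u) = 1.345237 u
Constituent mass = 62(1.007276) + 90(1.0086649) = 153.2309530 u
Nuclear mass = 153.2309530 − 1.345237 = 151.8857160 u ≈ 151.8857 u (to 4 decimal places)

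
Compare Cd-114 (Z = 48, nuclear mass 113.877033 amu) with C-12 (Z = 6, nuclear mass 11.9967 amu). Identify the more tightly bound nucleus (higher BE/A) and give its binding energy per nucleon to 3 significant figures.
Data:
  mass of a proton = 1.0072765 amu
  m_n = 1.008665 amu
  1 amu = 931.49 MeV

Cd-114; 8.53 MeV/nucleon

Cd-114: Σm = 48(1.0072765) + 66(1.008665) = 114.9211620 amu; Δm = 1.0441290 amu; E_B = 972.60 MeV; E_B/A = 8.532 MeV
C-12: Σm = 6(1.0072765) + 6(1.008665) = 12.0956490 amu; Δm = 0.0989490 amu; E_B = 92.170 MeV; E_B/A = 7.681 MeV
Cd-114 has the higher binding energy per nucleon, so it is the more tightly bound nucleus.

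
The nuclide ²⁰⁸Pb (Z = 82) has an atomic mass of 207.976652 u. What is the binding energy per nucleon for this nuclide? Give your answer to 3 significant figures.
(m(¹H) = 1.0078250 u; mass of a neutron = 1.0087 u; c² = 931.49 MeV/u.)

7.89 MeV/nucleon

Total constituent mass: 82 × 1.0078250 + 126 × 1.0087 = 209.7378500 u
The mass defect is 209.7378500 − 207.976652 = 1.7611980 u.
E_B = 1.7611980 × 931.49 = 1640.54 MeV
BE/A = 1640.54 MeV / 208 = 7.887 MeV/nucleon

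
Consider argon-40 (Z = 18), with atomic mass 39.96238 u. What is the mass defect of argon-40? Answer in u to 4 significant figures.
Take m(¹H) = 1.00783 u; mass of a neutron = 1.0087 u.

The nucleus contains 18 protons and 40 − 18 = 22 neutrons.
Total constituent mass: 18 × 1.00783 + 22 × 1.0087 = 40.33234 u
The mass defect is 40.33234 − 39.96238 = 0.36996 u.

0.3700 u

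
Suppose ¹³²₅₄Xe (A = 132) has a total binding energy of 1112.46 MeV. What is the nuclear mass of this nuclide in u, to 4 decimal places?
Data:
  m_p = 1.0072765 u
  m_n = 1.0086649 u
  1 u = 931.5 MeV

131.8745 u

Mass defect = 1112.46 MeV / (931.5 MeV/u) = 1.194267 u
Constituent mass = 54(1.0072765) + 78(1.0086649) = 133.0687932 u
Nuclear mass = 133.0687932 − 1.194267 = 131.8745262 u ≈ 131.8745 u (to 4 decimal places)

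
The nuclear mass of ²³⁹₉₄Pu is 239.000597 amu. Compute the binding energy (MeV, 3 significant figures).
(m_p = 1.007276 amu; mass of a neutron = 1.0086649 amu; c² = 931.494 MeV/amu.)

With 94 protons and 145 neutrons (A = 239):
Σm = 94·m_p + 145·m_n = 94.683944 + 146.2564105 = 240.9403545 amu
Mass defect Δm = 240.9403545 − 239.000597 = 1.9397575 amu
E_B = 1.9397575 × 931.494 = 1806.87 MeV

1810 MeV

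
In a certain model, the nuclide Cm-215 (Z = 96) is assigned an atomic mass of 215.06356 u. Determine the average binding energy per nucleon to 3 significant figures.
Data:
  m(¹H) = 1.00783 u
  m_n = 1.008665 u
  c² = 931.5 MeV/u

7.45 MeV/nucleon

Total constituent mass: 96 × 1.00783 + 119 × 1.008665 = 216.782815 u
Δm = 216.782815 − 215.06356 = 1.719255 u
Converting to energy: 1.719255 u × 931.5 MeV/u = 1601.49 MeV
Per nucleon: 1601.49 / 215 = 7.449 MeV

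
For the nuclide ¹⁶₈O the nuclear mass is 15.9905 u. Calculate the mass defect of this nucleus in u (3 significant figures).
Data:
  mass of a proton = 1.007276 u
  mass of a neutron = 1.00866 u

0.137 u

With 8 protons and 8 neutrons (A = 16):
Mass of separated nucleons = 8(1.007276) + 8(1.00866) = 8.058208 + 8.06928 = 16.127488 u
Mass defect Δm = 16.127488 − 15.9905 = 0.136988 u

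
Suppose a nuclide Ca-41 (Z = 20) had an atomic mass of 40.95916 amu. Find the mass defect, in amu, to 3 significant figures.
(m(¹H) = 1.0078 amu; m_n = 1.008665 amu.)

0.379 amu

Mass of separated nucleons = 20(1.0078) + 21(1.008665) = 20.1560 + 21.181965 = 41.337965 amu
Δm = 41.337965 − 40.95916 = 0.378805 amu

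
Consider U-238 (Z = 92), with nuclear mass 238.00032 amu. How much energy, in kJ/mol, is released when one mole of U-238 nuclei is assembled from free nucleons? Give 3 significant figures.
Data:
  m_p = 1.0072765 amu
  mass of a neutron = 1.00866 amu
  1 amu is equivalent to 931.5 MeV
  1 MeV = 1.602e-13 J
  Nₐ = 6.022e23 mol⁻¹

Total constituent mass: 92 × 1.0072765 + 146 × 1.00866 = 239.9337980 amu
Mass defect Δm = 239.9337980 − 238.00032 = 1.9334780 amu
Binding energy = Δm·c² = 1.9334780 × 931.5 MeV/amu = 1801.03 MeV
Per nucleus in joules: 1801.03 MeV × 1.602e-13 J/MeV = 2.8853e-10 J
Per mole: 2.8853e-10 J × 6.022e23 mol⁻¹ = 1.7375e+14 J/mol

1.74e+11 kJ/mol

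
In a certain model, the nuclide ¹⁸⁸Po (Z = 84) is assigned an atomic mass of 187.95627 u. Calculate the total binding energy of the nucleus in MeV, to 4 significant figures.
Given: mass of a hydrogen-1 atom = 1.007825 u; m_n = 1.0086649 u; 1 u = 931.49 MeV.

With 84 protons and 104 neutrons (A = 188):
Total constituent mass: 84 × 1.007825 + 104 × 1.0086649 = 189.5584496 u
Δm = 189.5584496 − 187.95627 = 1.6021796 u
E_B = 1.6021796 × 931.49 = 1492.41 MeV

1492 MeV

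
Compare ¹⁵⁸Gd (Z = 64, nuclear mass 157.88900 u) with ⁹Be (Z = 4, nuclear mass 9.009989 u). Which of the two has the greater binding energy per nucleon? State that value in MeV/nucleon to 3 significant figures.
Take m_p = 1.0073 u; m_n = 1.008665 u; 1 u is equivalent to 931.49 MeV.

¹⁵⁸Gd; 8.21 MeV/nucleon

¹⁵⁸Gd: Σm = 64(1.0073) + 94(1.008665) = 159.281710 u; Δm = 1.392710 u; E_B = 1297.3 MeV; E_B/A = 8.211 MeV
⁹Be: Σm = 4(1.0073) + 5(1.008665) = 9.072525 u; Δm = 0.062536 u; E_B = 58.252 MeV; E_B/A = 6.472 MeV
¹⁵⁸Gd has the higher binding energy per nucleon, so it is the more tightly bound nucleus.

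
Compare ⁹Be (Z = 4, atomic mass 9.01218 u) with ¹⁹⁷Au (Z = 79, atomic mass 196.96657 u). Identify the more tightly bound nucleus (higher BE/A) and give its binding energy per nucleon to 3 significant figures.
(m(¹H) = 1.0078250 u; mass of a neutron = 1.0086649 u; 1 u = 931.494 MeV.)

⁹Be: Σm = 4(1.0078250) + 5(1.0086649) = 9.0746245 u; Δm = 0.0624445 u; E_B = 58.167 MeV; E_B/A = 6.463 MeV
¹⁹⁷Au: Σm = 79(1.0078250) + 118(1.0086649) = 198.6406332 u; Δm = 1.6740632 u; E_B = 1559.4 MeV; E_B/A = 7.916 MeV
¹⁹⁷Au has the higher binding energy per nucleon, so it is the more tightly bound nucleus.

¹⁹⁷Au; 7.92 MeV/nucleon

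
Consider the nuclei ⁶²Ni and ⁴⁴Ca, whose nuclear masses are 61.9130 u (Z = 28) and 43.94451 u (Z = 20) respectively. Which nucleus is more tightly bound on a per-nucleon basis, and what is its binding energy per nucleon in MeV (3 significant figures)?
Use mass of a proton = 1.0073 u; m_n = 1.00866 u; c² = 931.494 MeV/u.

⁶²Ni: Σm = 28(1.0073) + 34(1.00866) = 62.49884 u; Δm = 0.58584 u; E_B = 545.71 MeV; E_B/A = 8.802 MeV
⁴⁴Ca: Σm = 20(1.0073) + 24(1.00866) = 44.35384 u; Δm = 0.40933 u; E_B = 381.29 MeV; E_B/A = 8.666 MeV
⁶²Ni has the higher binding energy per nucleon, so it is the more tightly bound nucleus.

⁶²Ni; 8.80 MeV/nucleon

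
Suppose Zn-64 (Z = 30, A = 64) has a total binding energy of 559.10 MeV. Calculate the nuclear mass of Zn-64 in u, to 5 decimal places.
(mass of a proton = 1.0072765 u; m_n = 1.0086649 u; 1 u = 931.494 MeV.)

Mass defect = 559.10 MeV / (931.494 MeV/u) = 0.6002186 u
Constituent mass = 30(1.0072765) + 34(1.0086649) = 64.5129016 u
Nuclear mass = 64.5129016 − 0.6002186 = 63.9126830 u ≈ 63.91268 u (to 5 decimal places)

63.91268 u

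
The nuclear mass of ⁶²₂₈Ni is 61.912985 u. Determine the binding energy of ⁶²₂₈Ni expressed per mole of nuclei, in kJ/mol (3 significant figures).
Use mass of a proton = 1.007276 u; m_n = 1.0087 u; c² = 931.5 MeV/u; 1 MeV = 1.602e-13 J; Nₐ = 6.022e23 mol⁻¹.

With 28 protons and 34 neutrons (A = 62):
Total constituent mass: 28 × 1.007276 + 34 × 1.0087 = 62.499528 u
Mass defect Δm = 62.499528 − 61.912985 = 0.586543 u
Binding energy = Δm·c² = 0.586543 × 931.5 MeV/u = 546.365 MeV
Per nucleus in joules: 546.365 MeV × 1.602e-13 J/MeV = 8.7528e-11 J
Per mole: 8.7528e-11 J × 6.022e23 mol⁻¹ = 5.2709e+13 J/mol

5.27e+10 kJ/mol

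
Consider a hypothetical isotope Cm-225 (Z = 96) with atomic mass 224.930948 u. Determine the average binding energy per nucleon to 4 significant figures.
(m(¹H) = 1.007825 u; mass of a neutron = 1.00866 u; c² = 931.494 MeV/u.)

The nucleus contains 96 protons and 225 − 96 = 129 neutrons.
Total constituent mass: 96 × 1.007825 + 129 × 1.00866 = 226.868340 u
Mass defect Δm = 226.868340 − 224.930948 = 1.937392 u
Binding energy = Δm·c² = 1.937392 × 931.494 MeV/u = 1804.67 MeV
Dividing by A = 225 gives 8.021 MeV per nucleon.

8.021 MeV/nucleon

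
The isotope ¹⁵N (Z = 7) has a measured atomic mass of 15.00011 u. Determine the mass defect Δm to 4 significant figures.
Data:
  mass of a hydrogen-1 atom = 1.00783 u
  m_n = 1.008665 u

With 7 protons and 8 neutrons (A = 15):
Total constituent mass: 7 × 1.00783 + 8 × 1.008665 = 15.124130 u
Mass defect Δm = 15.124130 − 15.00011 = 0.124020 u

0.1240 u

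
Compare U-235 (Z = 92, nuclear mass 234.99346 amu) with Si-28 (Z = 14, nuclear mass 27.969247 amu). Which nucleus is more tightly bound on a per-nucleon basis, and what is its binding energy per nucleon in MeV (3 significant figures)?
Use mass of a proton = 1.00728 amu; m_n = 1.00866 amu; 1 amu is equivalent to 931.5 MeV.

U-235: Σm = 92(1.00728) + 143(1.00866) = 236.90814 amu; Δm = 1.91468 amu; E_B = 1783.5 MeV; E_B/A = 7.589 MeV
Si-28: Σm = 14(1.00728) + 14(1.00866) = 28.22316 amu; Δm = 0.253913 amu; E_B = 236.52 MeV; E_B/A = 8.447 MeV
Si-28 has the higher binding energy per nucleon, so it is the more tightly bound nucleus.

Si-28; 8.45 MeV/nucleon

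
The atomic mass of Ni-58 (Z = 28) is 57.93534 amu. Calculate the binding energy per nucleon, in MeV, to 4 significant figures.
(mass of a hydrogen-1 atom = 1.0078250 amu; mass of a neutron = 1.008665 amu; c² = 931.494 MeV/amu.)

Z = 28, so N = A − Z = 58 − 28 = 30.
Mass of separated nucleons = 28(1.0078250) + 30(1.008665) = 28.2191000 + 30.259950 = 58.4790500 amu
The mass defect is 58.4790500 − 57.93534 = 0.5437100 amu.
E_B = 0.5437100 × 931.494 = 506.463 MeV
Dividing by A = 58 gives 8.732 MeV per nucleon.

8.732 MeV/nucleon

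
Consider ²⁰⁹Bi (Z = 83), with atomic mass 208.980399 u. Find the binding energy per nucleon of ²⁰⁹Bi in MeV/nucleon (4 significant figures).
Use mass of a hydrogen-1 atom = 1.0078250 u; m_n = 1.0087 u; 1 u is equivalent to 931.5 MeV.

The nucleus contains 83 protons and 209 − 83 = 126 neutrons.
Total constituent mass: 83 × 1.0078250 + 126 × 1.0087 = 210.7456750 u
Mass defect Δm = 210.7456750 − 208.980399 = 1.7652760 u
Binding energy = Δm·c² = 1.7652760 × 931.5 MeV/u = 1644.35 MeV
Per nucleon: 1644.35 / 209 = 7.868 MeV

7.868 MeV/nucleon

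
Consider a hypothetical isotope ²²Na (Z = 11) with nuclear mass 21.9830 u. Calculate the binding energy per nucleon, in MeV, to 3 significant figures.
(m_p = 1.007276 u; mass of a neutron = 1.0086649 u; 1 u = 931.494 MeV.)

With 11 protons and 11 neutrons (A = 22):
Mass of separated nucleons = 11(1.007276) + 11(1.0086649) = 11.080036 + 11.0953139 = 22.1753499 u
Mass defect Δm = 22.1753499 − 21.9830 = 0.1923499 u
Converting to energy: 0.1923499 u × 931.494 MeV/u = 179.173 MeV
BE/A = 179.173 MeV / 22 = 8.144 MeV/nucleon

8.14 MeV/nucleon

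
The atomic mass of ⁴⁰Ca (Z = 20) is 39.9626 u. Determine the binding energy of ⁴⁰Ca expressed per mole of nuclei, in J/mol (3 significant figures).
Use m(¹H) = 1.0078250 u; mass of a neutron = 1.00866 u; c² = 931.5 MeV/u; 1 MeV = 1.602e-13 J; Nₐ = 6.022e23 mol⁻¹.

3.30e+13 J/mol

The nucleus contains 20 protons and 40 − 20 = 20 neutrons.
Total constituent mass: 20 × 1.0078250 + 20 × 1.00866 = 40.3297000 u
Mass defect Δm = 40.3297000 − 39.9626 = 0.3671000 u
Binding energy = Δm·c² = 0.3671000 × 931.5 MeV/u = 341.954 MeV
Per nucleus in joules: 341.954 MeV × 1.602e-13 J/MeV = 5.4781e-11 J
Per mole: 5.4781e-11 J × 6.022e23 mol⁻¹ = 3.2989e+13 J/mol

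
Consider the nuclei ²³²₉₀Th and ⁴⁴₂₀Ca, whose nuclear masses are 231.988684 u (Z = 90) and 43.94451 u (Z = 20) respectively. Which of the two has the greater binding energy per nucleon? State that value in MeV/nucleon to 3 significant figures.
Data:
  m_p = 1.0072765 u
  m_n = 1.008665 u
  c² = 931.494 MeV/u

²³²₉₀Th: Σm = 90(1.0072765) + 142(1.008665) = 233.8853150 u; Δm = 1.8966310 u; E_B = 1766.7 MeV; E_B/A = 7.615 MeV
⁴⁴₂₀Ca: Σm = 20(1.0072765) + 24(1.008665) = 44.3534900 u; Δm = 0.4089800 u; E_B = 380.96 MeV; E_B/A = 8.658 MeV
⁴⁴₂₀Ca has the higher binding energy per nucleon, so it is the more tightly bound nucleus.

⁴⁴₂₀Ca; 8.66 MeV/nucleon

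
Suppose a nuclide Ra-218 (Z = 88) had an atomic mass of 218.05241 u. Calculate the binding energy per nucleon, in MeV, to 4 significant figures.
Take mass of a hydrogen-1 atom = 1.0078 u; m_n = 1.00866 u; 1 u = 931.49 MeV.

7.519 MeV/nucleon

Z = 88, so N = A − Z = 218 − 88 = 130.
Total constituent mass: 88 × 1.0078 + 130 × 1.00866 = 219.81220 u
Mass defect Δm = 219.81220 − 218.05241 = 1.75979 u
Binding energy = Δm·c² = 1.75979 × 931.49 MeV/u = 1639.23 MeV
Dividing by A = 218 gives 7.519 MeV per nucleon.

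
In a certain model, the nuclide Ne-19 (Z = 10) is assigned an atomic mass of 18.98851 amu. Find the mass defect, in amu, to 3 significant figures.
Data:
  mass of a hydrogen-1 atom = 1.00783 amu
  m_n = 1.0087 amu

Σm = 10·m(¹H) + 9·m_n = 10.07830 + 9.0783 = 19.15660 amu
Δm = 19.15660 − 18.98851 = 0.16809 amu

0.168 amu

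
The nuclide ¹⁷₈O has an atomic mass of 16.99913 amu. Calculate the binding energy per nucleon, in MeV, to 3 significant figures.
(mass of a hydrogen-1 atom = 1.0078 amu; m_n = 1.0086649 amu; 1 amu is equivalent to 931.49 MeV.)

7.74 MeV/nucleon

The nucleus contains 8 protons and 17 − 8 = 9 neutrons.
Mass of separated nucleons = 8(1.0078) + 9(1.0086649) = 8.0624 + 9.0779841 = 17.1403841 amu
Δm = 17.1403841 − 16.99913 = 0.1412541 amu
Converting to energy: 0.1412541 amu × 931.49 MeV/amu = 131.577 MeV
BE/A = 131.577 MeV / 17 = 7.740 MeV/nucleon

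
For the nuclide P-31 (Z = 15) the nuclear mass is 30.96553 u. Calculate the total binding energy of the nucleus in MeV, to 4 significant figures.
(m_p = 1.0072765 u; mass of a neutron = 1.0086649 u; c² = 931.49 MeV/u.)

Z = 15, so N = A − Z = 31 − 15 = 16.
Σm = 15·m_p + 16·m_n = 15.1091475 + 16.1386384 = 31.2477859 u
Mass defect Δm = 31.2477859 − 30.96553 = 0.2822559 u
Binding energy = Δm·c² = 0.2822559 × 931.49 MeV/u = 262.919 MeV

262.9 MeV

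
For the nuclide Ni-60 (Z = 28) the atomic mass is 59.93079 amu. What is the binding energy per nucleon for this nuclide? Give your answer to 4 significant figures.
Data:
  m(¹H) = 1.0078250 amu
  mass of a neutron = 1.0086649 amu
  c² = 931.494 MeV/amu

8.781 MeV/nucleon

Total constituent mass: 28 × 1.0078250 + 32 × 1.0086649 = 60.4963768 amu
Δm = 60.4963768 − 59.93079 = 0.5655868 amu
E_B = 0.5655868 × 931.494 = 526.841 MeV
BE/A = 526.841 MeV / 60 = 8.781 MeV/nucleon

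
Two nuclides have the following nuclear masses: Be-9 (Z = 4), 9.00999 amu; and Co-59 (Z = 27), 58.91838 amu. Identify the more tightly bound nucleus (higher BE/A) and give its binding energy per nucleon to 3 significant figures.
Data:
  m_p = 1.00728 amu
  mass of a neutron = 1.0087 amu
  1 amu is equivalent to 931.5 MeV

Co-59; 8.79 MeV/nucleon

Be-9: Σm = 4(1.00728) + 5(1.0087) = 9.07262 amu; Δm = 0.06263 amu; E_B = 58.340 MeV; E_B/A = 6.482 MeV
Co-59: Σm = 27(1.00728) + 32(1.0087) = 59.47496 amu; Δm = 0.55658 amu; E_B = 518.45 MeV; E_B/A = 8.787 MeV
Co-59 has the higher binding energy per nucleon, so it is the more tightly bound nucleus.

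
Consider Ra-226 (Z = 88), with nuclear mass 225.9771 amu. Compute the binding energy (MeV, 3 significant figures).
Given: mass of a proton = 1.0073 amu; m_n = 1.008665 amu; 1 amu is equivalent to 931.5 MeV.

The nucleus contains 88 protons and 226 − 88 = 138 neutrons.
Total constituent mass: 88 × 1.0073 + 138 × 1.008665 = 227.838170 amu
The mass defect is 227.838170 − 225.9771 = 1.861070 amu.
E_B = 1.861070 × 931.5 = 1733.59 MeV

1730 MeV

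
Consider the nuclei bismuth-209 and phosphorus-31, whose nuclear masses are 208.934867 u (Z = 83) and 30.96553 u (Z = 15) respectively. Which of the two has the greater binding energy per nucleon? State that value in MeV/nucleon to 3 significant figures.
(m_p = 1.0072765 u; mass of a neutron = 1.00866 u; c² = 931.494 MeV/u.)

bismuth-209: Σm = 83(1.0072765) + 126(1.00866) = 210.6951095 u; Δm = 1.7602425 u; E_B = 1639.7 MeV; E_B/A = 7.845 MeV
phosphorus-31: Σm = 15(1.0072765) + 16(1.00866) = 31.2477075 u; Δm = 0.2821775 u; E_B = 262.85 MeV; E_B/A = 8.479 MeV
phosphorus-31 has the higher binding energy per nucleon, so it is the more tightly bound nucleus.

phosphorus-31; 8.48 MeV/nucleon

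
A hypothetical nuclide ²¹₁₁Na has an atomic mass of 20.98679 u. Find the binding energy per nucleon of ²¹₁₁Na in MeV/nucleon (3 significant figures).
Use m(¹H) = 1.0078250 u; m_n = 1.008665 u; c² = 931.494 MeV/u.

With 11 protons and 10 neutrons (A = 21):
Σm = 11·m(¹H) + 10·m_n = 11.0860750 + 10.086650 = 21.1727250 u
Δm = 21.1727250 − 20.98679 = 0.1859350 u
Converting to energy: 0.1859350 u × 931.494 MeV/u = 173.197 MeV
BE/A = 173.197 MeV / 21 = 8.247 MeV/nucleon

8.25 MeV/nucleon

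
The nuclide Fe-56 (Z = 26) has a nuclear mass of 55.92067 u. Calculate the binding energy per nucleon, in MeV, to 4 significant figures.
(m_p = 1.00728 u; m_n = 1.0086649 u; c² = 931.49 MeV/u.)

8.792 MeV/nucleon

Z = 26, so N = A − Z = 56 − 26 = 30.
Mass of separated nucleons = 26(1.00728) + 30(1.0086649) = 26.18928 + 30.2599470 = 56.4492270 u
Mass defect Δm = 56.4492270 − 55.92067 = 0.5285570 u
E_B = 0.5285570 × 931.49 = 492.346 MeV
Dividing by A = 56 gives 8.792 MeV per nucleon.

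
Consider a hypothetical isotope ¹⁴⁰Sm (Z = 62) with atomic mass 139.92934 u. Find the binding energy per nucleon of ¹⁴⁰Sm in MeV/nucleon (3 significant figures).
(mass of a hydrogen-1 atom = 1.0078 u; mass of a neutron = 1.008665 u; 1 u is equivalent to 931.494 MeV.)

8.18 MeV/nucleon

Σm = 62·m(¹H) + 78·m_n = 62.4836 + 78.675870 = 141.159470 u
Mass defect Δm = 141.159470 − 139.92934 = 1.230130 u
Binding energy = Δm·c² = 1.230130 × 931.494 MeV/u = 1145.86 MeV
Per nucleon: 1145.86 / 140 = 8.1847 MeV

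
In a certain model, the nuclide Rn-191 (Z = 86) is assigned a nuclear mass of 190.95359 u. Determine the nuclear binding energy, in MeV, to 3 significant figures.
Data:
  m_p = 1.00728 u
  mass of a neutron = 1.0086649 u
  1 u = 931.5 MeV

Z = 86, so N = A − Z = 191 − 86 = 105.
Mass of separated nucleons = 86(1.00728) + 105(1.0086649) = 86.62608 + 105.9098145 = 192.5358945 u
Mass defect Δm = 192.5358945 − 190.95359 = 1.5823045 u
Converting to energy: 1.5823045 u × 931.5 MeV/u = 1473.92 MeV

1470 MeV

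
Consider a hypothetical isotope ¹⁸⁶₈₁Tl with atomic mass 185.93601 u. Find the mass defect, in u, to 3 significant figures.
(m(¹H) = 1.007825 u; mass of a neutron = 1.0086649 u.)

Mass of separated nucleons = 81(1.007825) + 105(1.0086649) = 81.633825 + 105.9098145 = 187.5436395 u
Δm = 187.5436395 − 185.93601 = 1.6076295 u

1.61 u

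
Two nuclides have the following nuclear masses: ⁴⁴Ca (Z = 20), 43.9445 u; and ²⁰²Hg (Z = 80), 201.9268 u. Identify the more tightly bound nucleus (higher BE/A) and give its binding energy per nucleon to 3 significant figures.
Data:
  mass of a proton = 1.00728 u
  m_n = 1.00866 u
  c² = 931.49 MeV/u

⁴⁴Ca; 8.66 MeV/nucleon

⁴⁴Ca: Σm = 20(1.00728) + 24(1.00866) = 44.35344 u; Δm = 0.40894 u; E_B = 380.92 MeV; E_B/A = 8.657 MeV
²⁰²Hg: Σm = 80(1.00728) + 122(1.00866) = 203.63892 u; Δm = 1.71212 u; E_B = 1594.8 MeV; E_B/A = 7.895 MeV
⁴⁴Ca has the higher binding energy per nucleon, so it is the more tightly bound nucleus.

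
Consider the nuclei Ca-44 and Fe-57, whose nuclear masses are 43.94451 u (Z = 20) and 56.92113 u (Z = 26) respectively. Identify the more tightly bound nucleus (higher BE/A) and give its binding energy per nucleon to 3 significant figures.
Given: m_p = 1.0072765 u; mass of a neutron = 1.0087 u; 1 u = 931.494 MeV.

Ca-44: Σm = 20(1.0072765) + 24(1.0087) = 44.3543300 u; Δm = 0.4098200 u; E_B = 381.74 MeV; E_B/A = 8.676 MeV
Fe-57: Σm = 26(1.0072765) + 31(1.0087) = 57.4588890 u; Δm = 0.5377590 u; E_B = 500.92 MeV; E_B/A = 8.788 MeV
Fe-57 has the higher binding energy per nucleon, so it is the more tightly bound nucleus.

Fe-57; 8.79 MeV/nucleon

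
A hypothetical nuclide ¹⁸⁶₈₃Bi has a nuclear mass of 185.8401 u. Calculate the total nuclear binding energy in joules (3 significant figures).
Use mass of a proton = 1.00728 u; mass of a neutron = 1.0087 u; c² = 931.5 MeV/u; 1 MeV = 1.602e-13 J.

2.48e-10 J

Σm = 83·m_p + 103·m_n = 83.60424 + 103.8961 = 187.50034 u
The mass defect is 187.50034 − 185.8401 = 1.66024 u.
Converting to energy: 1.66024 u × 931.5 MeV/u = 1546.51 MeV
In joules: 1546.51 MeV × 1.602e-13 J/MeV = 2.4775e-10 J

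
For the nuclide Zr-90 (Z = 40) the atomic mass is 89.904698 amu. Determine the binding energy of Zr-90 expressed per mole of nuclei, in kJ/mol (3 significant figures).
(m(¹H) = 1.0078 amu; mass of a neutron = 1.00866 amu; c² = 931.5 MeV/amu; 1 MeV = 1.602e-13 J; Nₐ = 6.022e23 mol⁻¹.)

The nucleus contains 40 protons and 90 − 40 = 50 neutrons.
Total constituent mass: 40 × 1.0078 + 50 × 1.00866 = 90.74500 amu
The mass defect is 90.74500 − 89.904698 = 0.840302 amu.
E_B = 0.840302 × 931.5 = 782.741 MeV
Per nucleus in joules: 782.741 MeV × 1.602e-13 J/MeV = 1.2540e-10 J
Per mole: 1.2540e-10 J × 6.022e23 mol⁻¹ = 7.5516e+13 J/mol

7.55e+10 kJ/mol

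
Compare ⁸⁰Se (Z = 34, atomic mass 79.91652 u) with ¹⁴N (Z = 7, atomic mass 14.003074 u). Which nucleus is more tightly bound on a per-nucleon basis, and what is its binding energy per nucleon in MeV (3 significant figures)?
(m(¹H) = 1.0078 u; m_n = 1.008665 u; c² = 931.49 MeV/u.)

⁸⁰Se; 8.70 MeV/nucleon

⁸⁰Se: Σm = 34(1.0078) + 46(1.008665) = 80.663790 u; Δm = 0.747270 u; E_B = 696.07 MeV; E_B/A = 8.701 MeV
¹⁴N: Σm = 7(1.0078) + 7(1.008665) = 14.115255 u; Δm = 0.112181 u; E_B = 104.50 MeV; E_B/A = 7.464 MeV
⁸⁰Se has the higher binding energy per nucleon, so it is the more tightly bound nucleus.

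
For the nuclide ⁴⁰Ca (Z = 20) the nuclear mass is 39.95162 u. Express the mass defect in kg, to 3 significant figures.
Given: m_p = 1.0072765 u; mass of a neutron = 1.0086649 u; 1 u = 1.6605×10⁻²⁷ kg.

Total constituent mass: 20 × 1.0072765 + 20 × 1.0086649 = 40.3188280 u
Δm = 40.3188280 − 39.95162 = 0.3672080 u
In SI units: 0.3672080 u × 1.6605×10⁻²⁷ kg/u = 6.0975e-28 kg

6.10e-28 kg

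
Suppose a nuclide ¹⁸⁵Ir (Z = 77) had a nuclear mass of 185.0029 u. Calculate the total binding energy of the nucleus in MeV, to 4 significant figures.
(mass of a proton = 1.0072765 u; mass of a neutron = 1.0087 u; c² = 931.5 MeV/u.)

1394 MeV

With 77 protons and 108 neutrons (A = 185):
Σm = 77·m_p + 108·m_n = 77.5602905 + 108.9396 = 186.4998905 u
Δm = 186.4998905 − 185.0029 = 1.4969905 u
E_B = 1.4969905 × 931.5 = 1394.45 MeV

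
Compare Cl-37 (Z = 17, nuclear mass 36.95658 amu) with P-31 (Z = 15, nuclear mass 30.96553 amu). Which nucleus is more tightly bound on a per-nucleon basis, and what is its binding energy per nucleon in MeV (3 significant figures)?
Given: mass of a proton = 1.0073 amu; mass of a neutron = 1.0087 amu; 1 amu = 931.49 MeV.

Cl-37: Σm = 17(1.0073) + 20(1.0087) = 37.2981 amu; Δm = 0.34152 amu; E_B = 318.12 MeV; E_B/A = 8.598 MeV
P-31: Σm = 15(1.0073) + 16(1.0087) = 31.2487 amu; Δm = 0.28317 amu; E_B = 263.77 MeV; E_B/A = 8.509 MeV
Cl-37 has the higher binding energy per nucleon, so it is the more tightly bound nucleus.

Cl-37; 8.60 MeV/nucleon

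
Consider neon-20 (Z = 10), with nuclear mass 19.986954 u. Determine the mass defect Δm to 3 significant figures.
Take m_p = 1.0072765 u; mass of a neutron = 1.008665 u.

Z = 10, so N = A − Z = 20 − 10 = 10.
Total constituent mass: 10 × 1.0072765 + 10 × 1.008665 = 20.1594150 u
Δm = 20.1594150 − 19.986954 = 0.1724610 u

0.172 u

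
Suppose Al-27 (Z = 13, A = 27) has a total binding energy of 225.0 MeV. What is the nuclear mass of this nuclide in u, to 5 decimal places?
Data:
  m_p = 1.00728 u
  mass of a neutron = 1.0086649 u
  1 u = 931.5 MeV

Mass defect = 225.0 MeV / (931.5 MeV/u) = 0.2415459 u
Constituent mass = 13(1.00728) + 14(1.0086649) = 27.2159486 u
Nuclear mass = 27.2159486 − 0.2415459 = 26.9744027 u ≈ 26.97440 u (to 5 decimal places)

26.97440 u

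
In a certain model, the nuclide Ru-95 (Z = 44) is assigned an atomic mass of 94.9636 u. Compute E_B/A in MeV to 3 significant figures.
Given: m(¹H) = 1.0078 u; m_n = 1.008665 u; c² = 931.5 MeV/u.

8.06 MeV/nucleon

The nucleus contains 44 protons and 95 − 44 = 51 neutrons.
Mass of separated nucleons = 44(1.0078) + 51(1.008665) = 44.3432 + 51.441915 = 95.785115 u
Mass defect Δm = 95.785115 − 94.9636 = 0.821515 u
E_B = 0.821515 × 931.5 = 765.241 MeV
BE/A = 765.241 MeV / 95 = 8.055 MeV/nucleon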